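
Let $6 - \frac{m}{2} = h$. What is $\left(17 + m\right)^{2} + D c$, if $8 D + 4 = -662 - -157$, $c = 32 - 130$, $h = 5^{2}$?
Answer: $\frac{26705}{4} \approx 6676.3$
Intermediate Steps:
$h = 25$
$m = -38$ ($m = 12 - 50 = -38$)
$c = -98$ ($c = 32 - 130 = -98$)
$D = - \frac{509}{8}$ ($D = - \frac{1}{2} + \frac{-662 - -157}{8} = - \frac{1}{2} + \frac{-662 + 157}{8} = - \frac{1}{2} + \frac{1}{8} \left(-505\right) = - \frac{1}{2} - \frac{505}{8} = - \frac{509}{8} \approx -63.625$)
$\left(17 + m\right)^{2} + D c = \left(17 - 38\right)^{2} - - \frac{24941}{4} = \left(-21\right)^{2} + \frac{24941}{4} = 441 + \frac{24941}{4} = \frac{26705}{4}$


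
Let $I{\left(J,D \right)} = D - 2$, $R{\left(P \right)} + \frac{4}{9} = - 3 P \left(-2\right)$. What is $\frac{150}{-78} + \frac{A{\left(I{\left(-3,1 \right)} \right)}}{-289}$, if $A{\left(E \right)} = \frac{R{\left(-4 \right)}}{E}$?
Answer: $- \frac{67885}{33813} \approx -2.0077$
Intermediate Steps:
$R{\left(P \right)} = - \frac{4}{9} + 6 P$ ($R{\left(P \right)} = - \frac{4}{9} + - 3 P \left(-2\right) = - \frac{4}{9} + 6 P$)
$I{\left(J,D \right)} = -2 + D$
$A{\left(E \right)} = - \frac{220}{9 E}$ ($A{\left(E \right)} = \frac{- \frac{4}{9} + 6 \left(-4\right)}{E} = \frac{- \frac{4}{9} - 24}{E} = - \frac{220}{9 E}$)
$\frac{150}{-78} + \frac{A{\left(I{\left(-3,1 \right)} \right)}}{-289} = \frac{150}{-78} + \frac{\left(- \frac{220}{9}\right) \frac{1}{-2 + 1}}{-289} = 150 \left(- \frac{1}{78}\right) + - \frac{220}{9 \left(-1\right)} \left(- \frac{1}{289}\right) = - \frac{25}{13} + \left(- \frac{220}{9}\right) \left(-1\right) \left(- \frac{1}{289}\right) = - \frac{25}{13} + \frac{220}{9} \left(- \frac{1}{289}\right) = - \frac{25}{13} - \frac{220}{2601} = - \frac{67885}{33813}$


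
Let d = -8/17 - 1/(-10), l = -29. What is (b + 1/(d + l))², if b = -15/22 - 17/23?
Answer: 13512880424169/6382990025764 ≈ 2.1170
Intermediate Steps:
d = -63/170 (d = -8*1/17 - 1*(-⅒) = -8/17 + ⅒ = -63/170 ≈ -0.37059)
b = -719/506 (b = -15*1/22 - 17*1/23 = -15/22 - 17/23 = -719/506 ≈ -1.4209)
(b + 1/(d + l))² = (-719/506 + 1/(-63/170 - 29))² = (-719/506 + 1/(-4993/170))² = (-719/506 - 170/4993)² = (-3675987/2526458)² = 13512880424169/6382990025764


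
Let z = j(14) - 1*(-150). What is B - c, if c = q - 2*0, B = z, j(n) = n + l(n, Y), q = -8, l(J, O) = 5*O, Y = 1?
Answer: 177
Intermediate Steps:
j(n) = 5 + n (j(n) = n + 5*1 = n + 5 = 5 + n)
z = 169 (z = (5 + 14) - 1*(-150) = 19 + 150 = 169)
B = 169
c = -8 (c = -8 - 2*0 = -8 + 0 = -8)
B - c = 169 - 1*(-8) = 169 + 8 = 177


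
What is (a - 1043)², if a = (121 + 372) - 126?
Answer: 456976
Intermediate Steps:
a = 367 (a = 493 - 126 = 367)
(a - 1043)² = (367 - 1043)² = (-676)² = 456976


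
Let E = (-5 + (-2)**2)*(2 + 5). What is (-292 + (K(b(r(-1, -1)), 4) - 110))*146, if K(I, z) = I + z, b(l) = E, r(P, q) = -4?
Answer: -59130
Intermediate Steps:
E = -7 (E = (-5 + 4)*7 = -1*7 = -7)
b(l) = -7
(-292 + (K(b(r(-1, -1)), 4) - 110))*146 = (-292 + ((-7 + 4) - 110))*146 = (-292 + (-3 - 110))*146 = (-292 - 113)*146 = -405*146 = -59130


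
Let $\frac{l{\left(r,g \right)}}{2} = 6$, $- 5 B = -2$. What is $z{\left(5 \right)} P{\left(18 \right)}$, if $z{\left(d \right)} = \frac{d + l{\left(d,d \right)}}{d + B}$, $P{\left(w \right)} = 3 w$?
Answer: $170$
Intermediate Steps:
$B = \frac{2}{5}$ ($B = \left(- \frac{1}{5}\right) \left(-2\right) = \frac{2}{5} \approx 0.4$)
$l{\left(r,g \right)} = 12$ ($l{\left(r,g \right)} = 2 \cdot 6 = 12$)
$z{\left(d \right)} = \frac{12 + d}{\frac{2}{5} + d}$ ($z{\left(d \right)} = \frac{d + 12}{d + \frac{2}{5}} = \frac{12 + d}{\frac{2}{5} + d}$)
$z{\left(5 \right)} P{\left(18 \right)} = \frac{5 \left(12 + 5\right)}{2 + 5 \cdot 5} \cdot 3 \cdot 18 = 5 \frac{1}{2 + 25} \cdot 17 \cdot 54 = 5 \cdot \frac{1}{27} \cdot 17 \cdot 54 = \frac{85}{27} \cdot 54 = 170$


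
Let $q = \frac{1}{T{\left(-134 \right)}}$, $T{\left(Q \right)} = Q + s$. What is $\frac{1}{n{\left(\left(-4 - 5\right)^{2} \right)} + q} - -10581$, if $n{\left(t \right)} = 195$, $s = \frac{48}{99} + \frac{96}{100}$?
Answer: $\frac{225629194643}{21323985} \approx 10581.0$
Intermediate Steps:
$s = \frac{1192}{825}$ ($s = 48 \cdot \frac{1}{99} + 96 \cdot \frac{1}{100} = \frac{16}{33} + \frac{24}{25} = \frac{1192}{825} \approx 1.4448$)
$T{\left(Q \right)} = \frac{1192}{825} + Q$ ($T{\left(Q \right)} = Q + \frac{1192}{825} = \frac{1192}{825} + Q$)
$q = - \frac{825}{109358}$ ($q = \frac{1}{\frac{1192}{825} - 134} = \frac{1}{- \frac{109358}{825}} = - \frac{825}{109358} \approx -0.007544$)
$\frac{1}{n{\left(\left(-4 - 5\right)^{2} \right)} + q} - -10581 = \frac{1}{195 - \frac{825}{109358}} - -10581 = \frac{1}{\frac{21323985}{109358}} + 10581 = \frac{109358}{21323985} + 10581 = \frac{225629194643}{21323985}$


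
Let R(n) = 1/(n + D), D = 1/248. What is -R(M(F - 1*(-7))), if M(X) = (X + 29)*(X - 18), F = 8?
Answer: 248/32735 ≈ 0.0075760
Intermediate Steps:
D = 1/248 ≈ 0.0040323
M(X) = (-18 + X)*(29 + X) (M(X) = (29 + X)*(-18 + X) = (-18 + X)*(29 + X))
R(n) = 1/(1/248 + n) (R(n) = 1/(n + 1/248) = 1/(1/248 + n))
-R(M(F - 1*(-7))) = -248/(1 + 248*(-522 + (8 - 1*(-7))² + 11*(8 - 1*(-7)))) = -248/(1 + 248*(-522 + (8 + 7)² + 11*(8 + 7))) = -248/(1 + 248*(-522 + 15² + 11*15)) = -248/(1 + 248*(-522 + 225 + 165)) = -248/(1 + 248*(-132)) = -248/(1 - 32736) = -248/(-32735) = -248*(-1)/32735 = -1*(-248/32735) = 248/32735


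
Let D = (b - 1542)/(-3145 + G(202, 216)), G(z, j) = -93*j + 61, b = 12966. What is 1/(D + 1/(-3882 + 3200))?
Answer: -1316942/651195 ≈ -2.0223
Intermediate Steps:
G(z, j) = 61 - 93*j
D = -952/1931 (D = (12966 - 1542)/(-3145 + (61 - 93*216)) = 11424/(-3145 + (61 - 20088)) = 11424/(-3145 - 20027) = 11424/(-23172) = 11424*(-1/23172) = -952/1931 ≈ -0.49301)
1/(D + 1/(-3882 + 3200)) = 1/(-952/1931 + 1/(-3882 + 3200)) = 1/(-952/1931 + 1/(-682)) = 1/(-952/1931 - 1/682) = 1/(-651195/1316942) = -1316942/651195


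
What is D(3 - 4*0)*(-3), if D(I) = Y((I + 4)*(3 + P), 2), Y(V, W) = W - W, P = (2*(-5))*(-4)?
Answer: 0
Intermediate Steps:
P = 40 (P = -10*(-4) = 40)
Y(V, W) = 0
D(I) = 0
D(3 - 4*0)*(-3) = 0*(-3) = 0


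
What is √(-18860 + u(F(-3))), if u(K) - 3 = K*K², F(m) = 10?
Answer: I*√17857 ≈ 133.63*I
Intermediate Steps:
u(K) = 3 + K³ (u(K) = 3 + K*K² = 3 + K³)
√(-18860 + u(F(-3))) = √(-18860 + (3 + 10³)) = √(-18860 + (3 + 1000)) = √(-18860 + 1003) = √(-17857) = I*√17857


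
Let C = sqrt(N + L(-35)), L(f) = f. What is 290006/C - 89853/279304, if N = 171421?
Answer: -89853/279304 + 145003*sqrt(171386)/85693 ≈ 700.20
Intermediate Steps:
C = sqrt(171386) (C = sqrt(171421 - 35) = sqrt(171386) ≈ 413.99)
290006/C - 89853/279304 = 290006/(sqrt(171386)) - 89853/279304 = 290006*(sqrt(171386)/171386) - 89853*1/279304 = 145003*sqrt(171386)/85693 - 89853/279304 = -89853/279304 + 145003*sqrt(171386)/85693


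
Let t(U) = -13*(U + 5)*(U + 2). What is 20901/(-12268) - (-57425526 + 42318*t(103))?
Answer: 77238654294147/12268 ≈ 6.2959e+9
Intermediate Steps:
t(U) = -13*(2 + U)*(5 + U) (t(U) = -13*(5 + U)*(2 + U) = -13*(2 + U)*(5 + U))
20901/(-12268) - (-57425526 + 42318*t(103)) = 20901/(-12268) - 42318/(1/((-130 - 91*103 - 13*103**2) + 59*(-23))) = 20901*(-1/12268) - 42318/(1/((-130 - 9373 - 13*10609) - 1357)) = -20901/12268 - 42318/(1/((-130 - 9373 - 137917) - 1357)) = -20901/12268 - 42318/(1/(-147420 - 1357)) = -20901/12268 - 42318/(1/(-148777)) = -20901/12268 - 42318/(-1/148777) = -20901/12268 - 42318*(-148777) = -20901/12268 + 6295945086 = 77238654294147/12268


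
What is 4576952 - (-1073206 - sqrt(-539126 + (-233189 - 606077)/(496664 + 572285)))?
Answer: 5650158 + 4*I*sqrt(38502142512501885)/1068949 ≈ 5.6502e+6 + 734.25*I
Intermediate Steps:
4576952 - (-1073206 - sqrt(-539126 + (-233189 - 606077)/(496664 + 572285))) = 4576952 - (-1073206 - sqrt(-539126 - 839266/1068949)) = 4576952 - (-1073206 - sqrt(-576299037840/1068949)) = 4576952 - (-1073206 - 4*I*sqrt(38502142512501885)/1068949) = 4576952 + (1073206 + 4*I*sqrt(38502142512501885)/1068949) = 5650158 + 4*I*sqrt(38502142512501885)/1068949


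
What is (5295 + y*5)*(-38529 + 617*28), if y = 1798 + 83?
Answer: -312419100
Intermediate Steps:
y = 1881
(5295 + y*5)*(-38529 + 617*28) = (5295 + 1881*5)*(-38529 + 617*28) = (5295 + 9405)*(-38529 + 17276) = 14700*(-21253) = -312419100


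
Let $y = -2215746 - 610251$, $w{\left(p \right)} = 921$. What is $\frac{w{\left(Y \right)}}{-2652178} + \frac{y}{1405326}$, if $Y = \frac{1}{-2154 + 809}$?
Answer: $- \frac{624695114726}{310597891669} \approx -2.0113$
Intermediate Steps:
$Y = - \frac{1}{1345}$ ($Y = \frac{1}{-1345} = - \frac{1}{1345} \approx -0.00074349$)
$y = -2825997$
$\frac{w{\left(Y \right)}}{-2652178} + \frac{y}{1405326} = \frac{921}{-2652178} - \frac{2825997}{1405326} = 921 \left(- \frac{1}{2652178}\right) - \frac{941999}{468442} = - \frac{921}{2652178} - \frac{941999}{468442} = - \frac{624695114726}{310597891669}$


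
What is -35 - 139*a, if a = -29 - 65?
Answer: 13031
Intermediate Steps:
a = -94
-35 - 139*a = -35 - 139*(-94) = -35 + 13066 = 13031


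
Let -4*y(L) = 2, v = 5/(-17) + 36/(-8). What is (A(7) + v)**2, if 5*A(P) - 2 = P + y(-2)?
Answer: 69169/7225 ≈ 9.5736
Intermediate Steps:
v = -163/34 (v = 5*(-1/17) + 36*(-1/8) = -5/17 - 9/2 = -163/34 ≈ -4.7941)
y(L) = -1/2 (y(L) = -1/4*2 = -1/2)
A(P) = 3/10 + P/5 (A(P) = 2/5 + (P - 1/2)/5 = 2/5 + (-1/2 + P)/5 = 2/5 + (-1/10 + P/5) = 3/10 + P/5)
(A(7) + v)**2 = ((3/10 + (1/5)*7) - 163/34)**2 = ((3/10 + 7/5) - 163/34)**2 = (17/10 - 163/34)**2 = (-263/85)**2 = 69169/7225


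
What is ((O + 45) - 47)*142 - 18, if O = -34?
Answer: -5130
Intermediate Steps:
((O + 45) - 47)*142 - 18 = ((-34 + 45) - 47)*142 - 18 = (11 - 47)*142 - 18 = -36*142 - 18 = -5112 - 18 = -5130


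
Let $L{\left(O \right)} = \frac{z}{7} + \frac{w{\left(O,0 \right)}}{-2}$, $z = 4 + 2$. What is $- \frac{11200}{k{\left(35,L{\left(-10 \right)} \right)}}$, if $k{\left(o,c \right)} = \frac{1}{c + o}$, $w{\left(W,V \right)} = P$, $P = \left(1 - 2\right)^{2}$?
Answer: $-396000$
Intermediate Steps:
$z = 6$
$P = 1$ ($P = \left(-1\right)^{2} = 1$)
$w{\left(W,V \right)} = 1$
$L{\left(O \right)} = \frac{5}{14}$ ($L{\left(O \right)} = \frac{6}{7} + 1 \frac{1}{-2} = 6 \cdot \frac{1}{7} + 1 \left(- \frac{1}{2}\right) = \frac{6}{7} - \frac{1}{2} = \frac{5}{14}$)
$- \frac{11200}{k{\left(35,L{\left(-10 \right)} \right)}} = - \frac{11200}{\frac{1}{\frac{5}{14} + 35}} = - \frac{11200}{\frac{1}{\frac{495}{14}}} = - \frac{11200}{\frac{14}{495}} = \left(-11200\right) \frac{495}{14} = -396000$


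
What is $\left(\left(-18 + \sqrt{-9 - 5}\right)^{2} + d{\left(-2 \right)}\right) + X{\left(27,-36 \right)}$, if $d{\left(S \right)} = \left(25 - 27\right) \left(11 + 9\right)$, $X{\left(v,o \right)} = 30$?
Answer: $300 - 36 i \sqrt{14} \approx 300.0 - 134.7 i$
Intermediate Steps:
$d{\left(S \right)} = -40$ ($d{\left(S \right)} = \left(-2\right) 20 = -40$)
$\left(\left(-18 + \sqrt{-9 - 5}\right)^{2} + d{\left(-2 \right)}\right) + X{\left(27,-36 \right)} = \left(\left(-18 + \sqrt{-9 - 5}\right)^{2} - 40\right) + 30 = \left(\left(-18 + \sqrt{-14}\right)^{2} - 40\right) + 30 = \left(\left(-18 + i \sqrt{14}\right)^{2} - 40\right) + 30 = \left(-40 + \left(-18 + i \sqrt{14}\right)^{2}\right) + 30 = -10 + \left(-18 + i \sqrt{14}\right)^{2}$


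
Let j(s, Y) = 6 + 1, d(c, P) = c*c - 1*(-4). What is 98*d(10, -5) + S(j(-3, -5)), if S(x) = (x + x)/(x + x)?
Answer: 10193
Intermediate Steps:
d(c, P) = 4 + c² (d(c, P) = c² + 4 = 4 + c²)
j(s, Y) = 7
S(x) = 1 (S(x) = (2*x)/((2*x)) = (2*x)*(1/(2*x)) = 1)
98*d(10, -5) + S(j(-3, -5)) = 98*(4 + 10²) + 1 = 98*(4 + 100) + 1 = 98*104 + 1 = 10192 + 1 = 10193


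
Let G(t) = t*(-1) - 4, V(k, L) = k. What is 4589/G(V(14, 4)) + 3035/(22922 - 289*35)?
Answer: -6524077/25614 ≈ -254.71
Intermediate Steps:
G(t) = -4 - t (G(t) = -t - 4 = -4 - t)
4589/G(V(14, 4)) + 3035/(22922 - 289*35) = 4589/(-4 - 1*14) + 3035/(22922 - 289*35) = 4589/(-4 - 14) + 3035/(22922 - 10115) = 4589/(-18) + 3035/12807 = 4589*(-1/18) + 3035*(1/12807) = -4589/18 + 3035/12807 = -6524077/25614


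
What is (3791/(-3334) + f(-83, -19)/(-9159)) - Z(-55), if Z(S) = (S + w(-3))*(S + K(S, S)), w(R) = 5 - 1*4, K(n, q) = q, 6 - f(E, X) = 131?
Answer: -181418774659/30536106 ≈ -5941.1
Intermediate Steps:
f(E, X) = -125 (f(E, X) = 6 - 1*131 = 6 - 131 = -125)
w(R) = 1 (w(R) = 5 - 4 = 1)
Z(S) = 2*S*(1 + S) (Z(S) = (S + 1)*(S + S) = (1 + S)*(2*S) = 2*S*(1 + S))
(3791/(-3334) + f(-83, -19)/(-9159)) - Z(-55) = (3791/(-3334) - 125/(-9159)) - 2*(-55)*(1 - 55) = (3791*(-1/3334) - 125*(-1/9159)) - 2*(-55)*(-54) = (-3791/3334 + 125/9159) - 1*5940 = -34305019/30536106 - 5940 = -181418774659/30536106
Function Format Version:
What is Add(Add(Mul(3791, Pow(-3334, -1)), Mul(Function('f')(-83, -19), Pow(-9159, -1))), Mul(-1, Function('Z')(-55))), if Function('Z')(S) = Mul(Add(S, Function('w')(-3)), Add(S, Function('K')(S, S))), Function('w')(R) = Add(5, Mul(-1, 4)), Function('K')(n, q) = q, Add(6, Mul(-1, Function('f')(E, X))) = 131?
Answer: Rational(-181418774659, 30536106) ≈ -5941.1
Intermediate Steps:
Function('f')(E, X) = -125 (Function('f')(E, X) = Add(6, Mul(-1, 131)) = Add(6, -131) = -125)
Function('w')(R) = 1 (Function('w')(R) = Add(5, -4) = 1)
Function('Z')(S) = Mul(2, S, Add(1, S)) (Function('Z')(S) = Mul(Add(S, 1), Add(S, S)) = Mul(Add(1, S), Mul(2, S)) = Mul(2, S, Add(1, S)))
Add(Add(Mul(3791, Pow(-3334, -1)), Mul(Function('f')(-83, -19), Pow(-9159, -1))), Mul(-1, Function('Z')(-55))) = Add(Add(Mul(3791, Pow(-3334, -1)), Mul(-125, Pow(-9159, -1))), Mul(-1, Mul(2, -55, Add(1, -55)))) = Add(Add(Mul(3791, Rational(-1, 3334)), Mul(-125, Rational(-1, 9159))), Mul(-1, Mul(2, -55, -54))) = Add(Add(Rational(-3791, 3334), Rational(125, 9159)), Mul(-1, 5940)) = Add(Rational(-34305019, 30536106), -5940) = Rational(-181418774659, 30536106)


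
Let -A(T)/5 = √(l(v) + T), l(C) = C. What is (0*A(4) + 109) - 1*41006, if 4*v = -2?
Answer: -40897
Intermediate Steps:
v = -½ (v = (¼)*(-2) = -½ ≈ -0.50000)
A(T) = -5*√(-½ + T)
(0*A(4) + 109) - 1*41006 = (0*(-5*√(-2 + 4*4)/2) + 109) - 1*41006 = (0*(-5*√(-2 + 16)/2) + 109) - 41006 = (0*(-5*√14/2) + 109) - 41006 = (0 + 109) - 41006 = 109 - 41006 = -40897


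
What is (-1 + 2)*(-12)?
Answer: -12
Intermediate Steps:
(-1 + 2)*(-12) = 1*(-12) = -12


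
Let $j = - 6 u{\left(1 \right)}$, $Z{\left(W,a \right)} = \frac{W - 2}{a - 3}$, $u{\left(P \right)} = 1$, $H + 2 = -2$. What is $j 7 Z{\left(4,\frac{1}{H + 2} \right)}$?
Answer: $24$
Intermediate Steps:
$H = -4$ ($H = -2 - 2 = -4$)
$Z{\left(W,a \right)} = \frac{-2 + W}{-3 + a}$
$j = -6$ ($j = \left(-6\right) 1 = -6$)
$j 7 Z{\left(4,\frac{1}{H + 2} \right)} = \left(-6\right) 7 \frac{-2 + 4}{-3 + \frac{1}{-4 + 2}} = - 42 \frac{1}{-3 + \frac{1}{-2}} \cdot 2 = - 42 \frac{1}{-3 - \frac{1}{2}} \cdot 2 = - 42 \frac{1}{- \frac{7}{2}} \cdot 2 = - 42 \left(\left(- \frac{2}{7}\right) 2\right) = \left(-42\right) \left(- \frac{4}{7}\right) = 24$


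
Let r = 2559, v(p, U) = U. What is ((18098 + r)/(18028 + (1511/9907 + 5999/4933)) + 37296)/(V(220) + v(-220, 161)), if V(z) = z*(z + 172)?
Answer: 4694737930392953/10875632541233132 ≈ 0.43167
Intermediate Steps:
V(z) = z*(172 + z)
((18098 + r)/(18028 + (1511/9907 + 5999/4933)) + 37296)/(V(220) + v(-220, 161)) = ((18098 + 2559)/(18028 + (1511/9907 + 5999/4933)) + 37296)/(220*(172 + 220) + 161) = (20657/(18028 + (1511*(1/9907) + 5999*(1/4933))) + 37296)/(220*392 + 161) = (20657/(18028 + (1511/9907 + 5999/4933)) + 37296)/(86240 + 161) = (20657/(18028 + 66885856/48871231) + 37296)/86401 = (20657/(881117438324/48871231) + 37296)*(1/86401) = (20657*(48871231/881117438324) + 37296)*(1/86401) = (1009533018767/881117438324 + 37296)*(1/86401) = (32863165512750671/881117438324)*(1/86401) = 4694737930392953/10875632541233132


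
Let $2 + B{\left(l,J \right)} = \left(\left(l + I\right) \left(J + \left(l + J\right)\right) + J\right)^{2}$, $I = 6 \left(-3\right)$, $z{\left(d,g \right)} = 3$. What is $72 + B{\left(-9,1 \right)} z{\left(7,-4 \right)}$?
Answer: $108366$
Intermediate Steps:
$I = -18$
$B{\left(l,J \right)} = -2 + \left(J + \left(-18 + l\right) \left(l + 2 J\right)\right)^{2}$ ($B{\left(l,J \right)} = -2 + \left(\left(l - 18\right) \left(J + \left(l + J\right)\right) + J\right)^{2} = -2 + \left(\left(-18 + l\right) \left(J + \left(J + l\right)\right) + J\right)^{2} = -2 + \left(\left(-18 + l\right) \left(l + 2 J\right) + J\right)^{2} = -2 + \left(J + \left(-18 + l\right) \left(l + 2 J\right)\right)^{2}$)
$72 + B{\left(-9,1 \right)} z{\left(7,-4 \right)} = 72 + \left(-2 + \left(\left(-9\right)^{2} - 35 - -162 + 2 \cdot 1 \left(-9\right)\right)^{2}\right) 3 = 72 + \left(-2 + \left(81 - 35 + 162 - 18\right)^{2}\right) 3 = 72 + \left(-2 + 190^{2}\right) 3 = 72 + \left(-2 + 36100\right) 3 = 72 + 36098 \cdot 3 = 72 + 108294 = 108366$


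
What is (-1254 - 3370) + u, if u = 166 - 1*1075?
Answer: -5533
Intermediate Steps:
u = -909 (u = 166 - 1075 = -909)
(-1254 - 3370) + u = (-1254 - 3370) - 909 = -4624 - 909 = -5533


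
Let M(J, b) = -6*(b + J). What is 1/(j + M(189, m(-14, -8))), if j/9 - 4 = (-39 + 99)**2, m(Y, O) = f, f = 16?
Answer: 1/31206 ≈ 3.2045e-5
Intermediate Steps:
m(Y, O) = 16
M(J, b) = -6*J - 6*b (M(J, b) = -6*(J + b) = -6*J - 6*b)
j = 32436 (j = 36 + 9*(-39 + 99)**2 = 36 + 9*60**2 = 36 + 9*3600 = 36 + 32400 = 32436)
1/(j + M(189, m(-14, -8))) = 1/(32436 + (-6*189 - 6*16)) = 1/(32436 + (-1134 - 96)) = 1/(32436 - 1230) = 1/31206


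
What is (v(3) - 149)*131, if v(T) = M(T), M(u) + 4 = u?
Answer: -19650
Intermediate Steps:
M(u) = -4 + u
v(T) = -4 + T
(v(3) - 149)*131 = ((-4 + 3) - 149)*131 = (-1 - 149)*131 = -150*131 = -19650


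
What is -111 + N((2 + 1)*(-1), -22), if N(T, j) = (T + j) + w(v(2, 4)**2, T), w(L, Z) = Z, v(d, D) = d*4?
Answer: -139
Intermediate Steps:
v(d, D) = 4*d
N(T, j) = j + 2*T (N(T, j) = (T + j) + T = j + 2*T)
-111 + N((2 + 1)*(-1), -22) = -111 + (-22 + 2*((2 + 1)*(-1))) = -111 + (-22 + 2*(3*(-1))) = -111 + (-22 + 2*(-3)) = -111 + (-22 - 6) = -111 - 28 = -139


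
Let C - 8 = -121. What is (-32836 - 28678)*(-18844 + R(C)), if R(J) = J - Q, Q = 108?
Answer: 1172764410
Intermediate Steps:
C = -113 (C = 8 - 121 = -113)
R(J) = -108 + J (R(J) = J - 1*108 = J - 108 = -108 + J)
(-32836 - 28678)*(-18844 + R(C)) = (-32836 - 28678)*(-18844 + (-108 - 113)) = -61514*(-18844 - 221) = -61514*(-19065) = 1172764410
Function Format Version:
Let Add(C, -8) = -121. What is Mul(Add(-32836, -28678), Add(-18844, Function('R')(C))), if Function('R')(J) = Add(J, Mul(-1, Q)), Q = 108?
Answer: 1172764410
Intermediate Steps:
C = -113 (C = Add(8, -121) = -113)
Function('R')(J) = Add(-108, J) (Function('R')(J) = Add(J, Mul(-1, 108)) = Add(J, -108) = Add(-108, J))
Mul(Add(-32836, -28678), Add(-18844, Function('R')(C))) = Mul(Add(-32836, -28678), Add(-18844, Add(-108, -113))) = Mul(-61514, Add(-18844, -221)) = Mul(-61514, -19065) = 1172764410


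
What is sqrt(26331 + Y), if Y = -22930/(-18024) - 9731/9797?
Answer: sqrt(51314552334057902397)/44145282 ≈ 162.27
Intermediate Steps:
Y = 24626833/88290564 (Y = -22930*(-1/18024) - 9731*1/9797 = 11465/9012 - 9731/9797 = 24626833/88290564 ≈ 0.27893)
sqrt(26331 + Y) = sqrt(26331 + 24626833/88290564) = sqrt(2324803467517/88290564) = sqrt(51314552334057902397)/44145282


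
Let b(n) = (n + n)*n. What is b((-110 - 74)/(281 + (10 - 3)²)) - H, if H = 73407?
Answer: -1998488647/27225 ≈ -73406.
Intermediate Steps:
b(n) = 2*n² (b(n) = (2*n)*n = 2*n²)
b((-110 - 74)/(281 + (10 - 3)²)) - H = 2*((-110 - 74)/(281 + (10 - 3)²))² - 1*73407 = 2*(-184/(281 + 7²))² - 73407 = 2*(-184/(281 + 49))² - 73407 = 2*(-184/330)² - 73407 = 2*(-184*1/330)² - 73407 = 2*(-92/165)² - 73407 = 2*(8464/27225) - 73407 = 16928/27225 - 73407 = -1998488647/27225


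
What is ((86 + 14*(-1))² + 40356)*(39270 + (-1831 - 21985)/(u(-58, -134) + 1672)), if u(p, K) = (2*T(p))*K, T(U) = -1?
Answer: 173416283568/97 ≈ 1.7878e+9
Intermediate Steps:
u(p, K) = -2*K (u(p, K) = (2*(-1))*K = -2*K)
((86 + 14*(-1))² + 40356)*(39270 + (-1831 - 21985)/(u(-58, -134) + 1672)) = ((86 + 14*(-1))² + 40356)*(39270 + (-1831 - 21985)/(-2*(-134) + 1672)) = ((86 - 14)² + 40356)*(39270 - 23816/(268 + 1672)) = (72² + 40356)*(39270 - 23816/1940) = (5184 + 40356)*(39270 - 23816*1/1940) = 45540*(39270 - 5954/485) = 45540*(19039996/485) = 173416283568/97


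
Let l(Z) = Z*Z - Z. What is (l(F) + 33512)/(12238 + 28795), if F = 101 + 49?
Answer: 55862/41033 ≈ 1.3614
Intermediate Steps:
F = 150
l(Z) = Z² - Z
(l(F) + 33512)/(12238 + 28795) = (150*(-1 + 150) + 33512)/(12238 + 28795) = (150*149 + 33512)/41033 = (22350 + 33512)*(1/41033) = 55862*(1/41033) = 55862/41033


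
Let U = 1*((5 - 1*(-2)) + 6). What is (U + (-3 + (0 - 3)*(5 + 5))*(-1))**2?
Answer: 2116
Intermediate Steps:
U = 13 (U = 1*((5 + 2) + 6) = 1*(7 + 6) = 1*13 = 13)
(U + (-3 + (0 - 3)*(5 + 5))*(-1))**2 = (13 + (-3 + (0 - 3)*(5 + 5))*(-1))**2 = (13 + (-3 - 3*10)*(-1))**2 = (13 + (-3 - 30)*(-1))**2 = (13 - 33*(-1))**2 = (13 + 33)**2 = 46**2 = 2116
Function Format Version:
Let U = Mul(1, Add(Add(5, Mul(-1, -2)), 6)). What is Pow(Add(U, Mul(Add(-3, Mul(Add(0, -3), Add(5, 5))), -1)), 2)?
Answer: 2116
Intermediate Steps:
U = 13 (U = Mul(1, Add(Add(5, 2), 6)) = Mul(1, Add(7, 6)) = Mul(1, 13) = 13)
Pow(Add(U, Mul(Add(-3, Mul(Add(0, -3), Add(5, 5))), -1)), 2) = Pow(Add(13, Mul(Add(-3, Mul(Add(0, -3), Add(5, 5))), -1)), 2) = Pow(Add(13, Mul(Add(-3, Mul(-3, 10)), -1)), 2) = Pow(Add(13, Mul(Add(-3, -30), -1)), 2) = Pow(Add(13, Mul(-33, -1)), 2) = Pow(Add(13, 33), 2) = Pow(46, 2) = 2116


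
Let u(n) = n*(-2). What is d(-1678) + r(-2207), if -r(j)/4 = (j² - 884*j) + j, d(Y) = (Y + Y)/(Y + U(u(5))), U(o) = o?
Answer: -11511534601/422 ≈ -2.7279e+7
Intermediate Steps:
u(n) = -2*n
d(Y) = 2*Y/(-10 + Y) (d(Y) = (Y + Y)/(Y - 2*5) = (2*Y)/(Y - 10) = (2*Y)/(-10 + Y) = 2*Y/(-10 + Y))
r(j) = -4*j² + 3532*j (r(j) = -4*((j² - 884*j) + j) = -4*(j² - 883*j) = -4*j² + 3532*j)
d(-1678) + r(-2207) = 2*(-1678)/(-10 - 1678) + 4*(-2207)*(883 - 1*(-2207)) = 2*(-1678)/(-1688) + 4*(-2207)*(883 + 2207) = 2*(-1678)*(-1/1688) + 4*(-2207)*3090 = 839/422 - 27278520 = -11511534601/422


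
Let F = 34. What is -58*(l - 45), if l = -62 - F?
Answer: 8178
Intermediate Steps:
l = -96 (l = -62 - 1*34 = -62 - 34 = -96)
-58*(l - 45) = -58*(-96 - 45) = -58*(-141) = 8178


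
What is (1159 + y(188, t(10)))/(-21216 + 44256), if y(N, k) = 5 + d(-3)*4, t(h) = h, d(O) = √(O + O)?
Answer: 97/1920 + I*√6/5760 ≈ 0.050521 + 0.00042526*I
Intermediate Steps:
d(O) = √2*√O (d(O) = √(2*O) = √2*√O)
y(N, k) = 5 + 4*I*√6 (y(N, k) = 5 + (√2*√(-3))*4 = 5 + (√2*(I*√3))*4 = 5 + (I*√6)*4 = 5 + 4*I*√6)
(1159 + y(188, t(10)))/(-21216 + 44256) = (1159 + (5 + 4*I*√6))/(-21216 + 44256) = (1164 + 4*I*√6)/23040 = (1164 + 4*I*√6)*(1/23040) = 97/1920 + I*√6/5760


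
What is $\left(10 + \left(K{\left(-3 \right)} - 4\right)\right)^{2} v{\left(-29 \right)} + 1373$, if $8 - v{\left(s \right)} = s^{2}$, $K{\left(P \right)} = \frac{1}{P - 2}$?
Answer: $- \frac{666228}{25} \approx -26649.0$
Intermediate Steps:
$K{\left(P \right)} = \frac{1}{-2 + P}$
$v{\left(s \right)} = 8 - s^{2}$
$\left(10 + \left(K{\left(-3 \right)} - 4\right)\right)^{2} v{\left(-29 \right)} + 1373 = \left(10 - \left(4 - \frac{1}{-2 - 3}\right)\right)^{2} \left(8 - \left(-29\right)^{2}\right) + 1373 = \left(10 - \left(4 - \frac{1}{-5}\right)\right)^{2} \left(8 - 841\right) + 1373 = \left(10 - \frac{21}{5}\right)^{2} \left(8 - 841\right) + 1373 = \left(10 - \frac{21}{5}\right)^{2} \left(-833\right) + 1373 = \left(\frac{29}{5}\right)^{2} \left(-833\right) + 1373 = \frac{841}{25} \left(-833\right) + 1373 = - \frac{700553}{25} + 1373 = - \frac{666228}{25}$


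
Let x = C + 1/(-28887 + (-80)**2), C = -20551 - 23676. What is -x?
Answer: 994532550/22487 ≈ 44227.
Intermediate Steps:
C = -44227
x = -994532550/22487 (x = -44227 + 1/(-28887 + (-80)**2) = -44227 + 1/(-28887 + 6400) = -44227 + 1/(-22487) = -44227 - 1/22487 = -994532550/22487 ≈ -44227.)
-x = -1*(-994532550/22487) = 994532550/22487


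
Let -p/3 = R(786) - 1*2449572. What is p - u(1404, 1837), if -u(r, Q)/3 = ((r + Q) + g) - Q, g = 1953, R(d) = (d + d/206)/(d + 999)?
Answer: 450983179944/61285 ≈ 7.3588e+6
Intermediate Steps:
R(d) = 207*d/(206*(999 + d)) (R(d) = (d + d*(1/206))/(999 + d) = (d + d/206)/(999 + d) = (207*d/206)/(999 + d) = 207*d/(206*(999 + d)))
u(r, Q) = -5859 - 3*r (u(r, Q) = -3*(((r + Q) + 1953) - Q) = -3*(((Q + r) + 1953) - Q) = -3*((1953 + Q + r) - Q) = -3*(1953 + r) = -5859 - 3*r)
p = 450365978709/61285 (p = -3*((207/206)*786/(999 + 786) - 1*2449572) = -3*((207/206)*786/1785 - 2449572) = -3*((207/206)*786*(1/1785) - 2449572) = -3*(27117/61285 - 2449572) = -3*(-150121992903/61285) = 450365978709/61285 ≈ 7.3487e+6)
p - u(1404, 1837) = 450365978709/61285 - (-5859 - 3*1404) = 450365978709/61285 - (-5859 - 4212) = 450365978709/61285 - 1*(-10071) = 450365978709/61285 + 10071 = 450983179944/61285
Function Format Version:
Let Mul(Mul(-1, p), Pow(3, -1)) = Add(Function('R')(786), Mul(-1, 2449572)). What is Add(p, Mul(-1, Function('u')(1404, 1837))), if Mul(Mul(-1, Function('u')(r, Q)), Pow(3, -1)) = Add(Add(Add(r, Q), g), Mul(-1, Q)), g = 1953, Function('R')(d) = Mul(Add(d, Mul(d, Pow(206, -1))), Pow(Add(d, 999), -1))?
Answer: Rational(450983179944, 61285) ≈ 7.3588e+6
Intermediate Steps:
Function('R')(d) = Mul(Rational(207, 206), d, Pow(Add(999, d), -1)) (Function('R')(d) = Mul(Add(d, Mul(d, Rational(1, 206))), Pow(Add(999, d), -1)) = Mul(Add(d, Mul(Rational(1, 206), d)), Pow(Add(999, d), -1)) = Mul(Mul(Rational(207, 206), d), Pow(Add(999, d), -1)) = Mul(Rational(207, 206), d, Pow(Add(999, d), -1)))
Function('u')(r, Q) = Add(-5859, Mul(-3, r)) (Function('u')(r, Q) = Mul(-3, Add(Add(Add(r, Q), 1953), Mul(-1, Q))) = Mul(-3, Add(Add(Add(Q, r), 1953), Mul(-1, Q))) = Mul(-3, Add(Add(1953, Q, r), Mul(-1, Q))) = Mul(-3, Add(1953, r)) = Add(-5859, Mul(-3, r)))
p = Rational(450365978709, 61285) (p = Mul(-3, Add(Mul(Rational(207, 206), 786, Pow(Add(999, 786), -1)), Mul(-1, 2449572))) = Mul(-3, Add(Mul(Rational(207, 206), 786, Pow(1785, -1)), -2449572)) = Mul(-3, Add(Mul(Rational(207, 206), 786, Rational(1, 1785)), -2449572)) = Mul(-3, Add(Rational(27117, 61285), -2449572)) = Mul(-3, Rational(-150121992903, 61285)) = Rational(450365978709, 61285) ≈ 7.3487e+6)
Add(p, Mul(-1, Function('u')(1404, 1837))) = Add(Rational(450365978709, 61285), Mul(-1, Add(-5859, Mul(-3, 1404)))) = Add(Rational(450365978709, 61285), Mul(-1, Add(-5859, -4212))) = Add(Rational(450365978709, 61285), Mul(-1, -10071)) = Add(Rational(450365978709, 61285), 10071) = Rational(450983179944, 61285)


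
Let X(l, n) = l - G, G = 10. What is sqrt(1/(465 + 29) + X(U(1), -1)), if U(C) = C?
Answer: I*sqrt(2195830)/494 ≈ 2.9997*I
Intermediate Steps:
X(l, n) = -10 + l (X(l, n) = l - 1*10 = l - 10 = -10 + l)
sqrt(1/(465 + 29) + X(U(1), -1)) = sqrt(1/(465 + 29) + (-10 + 1)) = sqrt(1/494 - 9) = sqrt(-4445/494) = I*sqrt(2195830)/494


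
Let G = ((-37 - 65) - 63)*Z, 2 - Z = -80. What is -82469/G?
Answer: 82469/13530 ≈ 6.0953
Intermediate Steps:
Z = 82 (Z = 2 - 1*(-80) = 2 + 80 = 82)
G = -13530 (G = ((-37 - 65) - 63)*82 = (-102 - 63)*82 = -165*82 = -13530)
-82469/G = -82469/(-13530) = -82469*(-1/13530) = 82469/13530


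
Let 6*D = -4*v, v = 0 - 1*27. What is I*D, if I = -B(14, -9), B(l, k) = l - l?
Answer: 0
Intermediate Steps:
v = -27 (v = 0 - 27 = -27)
D = 18 (D = (-4*(-27))/6 = (⅙)*108 = 18)
B(l, k) = 0
I = 0 (I = -1*0 = 0)
I*D = 0*18 = 0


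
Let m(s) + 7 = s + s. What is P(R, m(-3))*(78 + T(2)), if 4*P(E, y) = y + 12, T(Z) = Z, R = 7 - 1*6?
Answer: -20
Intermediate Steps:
R = 1 (R = 7 - 6 = 1)
m(s) = -7 + 2*s (m(s) = -7 + (s + s) = -7 + 2*s)
P(E, y) = 3 + y/4 (P(E, y) = (y + 12)/4 = (12 + y)/4 = 3 + y/4)
P(R, m(-3))*(78 + T(2)) = (3 + (-7 + 2*(-3))/4)*(78 + 2) = (3 + (-7 - 6)/4)*80 = (3 + (¼)*(-13))*80 = (3 - 13/4)*80 = -¼*80 = -20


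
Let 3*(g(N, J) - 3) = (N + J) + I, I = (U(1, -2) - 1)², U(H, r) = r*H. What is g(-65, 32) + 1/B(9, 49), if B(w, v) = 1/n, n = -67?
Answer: -72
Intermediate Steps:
B(w, v) = -1/67 (B(w, v) = 1/(-67) = -1/67)
U(H, r) = H*r
I = 9 (I = (1*(-2) - 1)² = (-2 - 1)² = (-3)² = 9)
g(N, J) = 6 + J/3 + N/3 (g(N, J) = 3 + ((N + J) + 9)/3 = 3 + ((J + N) + 9)/3 = 3 + (9 + J + N)/3 = 3 + (3 + J/3 + N/3) = 6 + J/3 + N/3)
g(-65, 32) + 1/B(9, 49) = (6 + (⅓)*32 + (⅓)*(-65)) + 1/(-1/67) = (6 + 32/3 - 65/3) - 67 = -5 - 67 = -72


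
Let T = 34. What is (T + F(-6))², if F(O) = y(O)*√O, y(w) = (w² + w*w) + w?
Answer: -24980 + 4488*I*√6 ≈ -24980.0 + 10993.0*I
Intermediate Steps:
y(w) = w + 2*w² (y(w) = (w² + w²) + w = 2*w² + w = w + 2*w²)
F(O) = O^(3/2)*(1 + 2*O) (F(O) = (O*(1 + 2*O))*√O = O^(3/2)*(1 + 2*O))
(T + F(-6))² = (34 + (-6)^(3/2)*(1 + 2*(-6)))² = (34 + (-6*I*√6)*(1 - 12))² = (34 - 6*I*√6*(-11))² = (34 + 66*I*√6)²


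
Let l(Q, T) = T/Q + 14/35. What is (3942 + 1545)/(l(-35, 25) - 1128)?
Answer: -192045/39491 ≈ -4.8630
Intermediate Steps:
l(Q, T) = 2/5 + T/Q (l(Q, T) = T/Q + 14*(1/35) = T/Q + 2/5 = 2/5 + T/Q)
(3942 + 1545)/(l(-35, 25) - 1128) = (3942 + 1545)/((2/5 + 25/(-35)) - 1128) = 5487/((2/5 + 25*(-1/35)) - 1128) = 5487/((2/5 - 5/7) - 1128) = 5487/(-11/35 - 1128) = 5487/(-39491/35) = 5487*(-35/39491) = -192045/39491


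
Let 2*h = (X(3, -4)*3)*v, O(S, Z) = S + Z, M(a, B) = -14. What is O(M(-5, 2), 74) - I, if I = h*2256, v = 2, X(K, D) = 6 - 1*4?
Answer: -13476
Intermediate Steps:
X(K, D) = 2 (X(K, D) = 6 - 4 = 2)
h = 6 (h = ((2*3)*2)/2 = (6*2)/2 = (½)*12 = 6)
I = 13536 (I = 6*2256 = 13536)
O(M(-5, 2), 74) - I = (-14 + 74) - 1*13536 = 60 - 13536 = -13476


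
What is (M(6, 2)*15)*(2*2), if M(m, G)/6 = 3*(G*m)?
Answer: 12960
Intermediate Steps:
M(m, G) = 18*G*m (M(m, G) = 6*(3*(G*m)) = 6*(3*G*m) = 18*G*m)
(M(6, 2)*15)*(2*2) = ((18*2*6)*15)*(2*2) = (216*15)*4 = 3240*4 = 12960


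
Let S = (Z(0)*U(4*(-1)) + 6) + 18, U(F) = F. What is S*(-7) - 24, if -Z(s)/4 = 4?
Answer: -640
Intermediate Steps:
Z(s) = -16 (Z(s) = -4*4 = -16)
S = 88 (S = (-64*(-1) + 6) + 18 = (-16*(-4) + 6) + 18 = (64 + 6) + 18 = 70 + 18 = 88)
S*(-7) - 24 = 88*(-7) - 24 = -616 - 24 = -640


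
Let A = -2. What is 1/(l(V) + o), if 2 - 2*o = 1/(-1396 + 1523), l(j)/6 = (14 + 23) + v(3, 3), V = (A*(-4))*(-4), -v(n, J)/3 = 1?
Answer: 254/52069 ≈ 0.0048781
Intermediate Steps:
v(n, J) = -3 (v(n, J) = -3*1 = -3)
V = -32 (V = -2*(-4)*(-4) = 8*(-4) = -32)
l(j) = 204 (l(j) = 6*((14 + 23) - 3) = 6*(37 - 3) = 6*34 = 204)
o = 253/254 (o = 1 - 1/(2*(-1396 + 1523)) = 1 - ½/127 = 1 - ½*1/127 = 1 - 1/254 = 253/254 ≈ 0.99606)
1/(l(V) + o) = 1/(204 + 253/254) = 1/(52069/254) = 254/52069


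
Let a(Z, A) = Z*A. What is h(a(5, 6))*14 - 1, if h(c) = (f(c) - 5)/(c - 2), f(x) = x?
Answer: 23/2 ≈ 11.500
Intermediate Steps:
a(Z, A) = A*Z
h(c) = (-5 + c)/(-2 + c) (h(c) = (c - 5)/(c - 2) = (-5 + c)/(-2 + c))
h(a(5, 6))*14 - 1 = ((-5 + 6*5)/(-2 + 6*5))*14 - 1 = ((-5 + 30)/(-2 + 30))*14 - 1 = (25/28)*14 - 1 = 25/2 - 1 = 23/2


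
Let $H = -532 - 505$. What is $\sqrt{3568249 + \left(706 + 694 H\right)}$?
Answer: $\sqrt{2849277} \approx 1688.0$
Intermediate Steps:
$H = -1037$ ($H = -532 - 505 = -1037$)
$\sqrt{3568249 + \left(706 + 694 H\right)} = \sqrt{3568249 + \left(706 + 694 \left(-1037\right)\right)} = \sqrt{3568249 + \left(706 - 719678\right)} = \sqrt{3568249 - 718972} = \sqrt{2849277}$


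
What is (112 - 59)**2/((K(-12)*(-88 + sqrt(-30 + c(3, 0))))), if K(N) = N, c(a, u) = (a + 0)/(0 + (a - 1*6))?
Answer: 61798/23325 + 2809*I*sqrt(31)/93300 ≈ 2.6494 + 0.16763*I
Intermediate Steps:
c(a, u) = a/(-6 + a) (c(a, u) = a/(0 + (a - 6)) = a/(0 + (-6 + a)) = a/(-6 + a))
(112 - 59)**2/((K(-12)*(-88 + sqrt(-30 + c(3, 0))))) = (112 - 59)**2/((-12*(-88 + sqrt(-30 + 3/(-6 + 3))))) = 53**2/((-12*(-88 + sqrt(-30 + 3/(-3))))) = 2809/((-12*(-88 + sqrt(-30 + 3*(-1/3))))) = 2809/((-12*(-88 + sqrt(-30 - 1)))) = 2809/((-12*(-88 + sqrt(-31)))) = 2809/((-12*(-88 + I*sqrt(31)))) = 2809/(1056 - 12*I*sqrt(31))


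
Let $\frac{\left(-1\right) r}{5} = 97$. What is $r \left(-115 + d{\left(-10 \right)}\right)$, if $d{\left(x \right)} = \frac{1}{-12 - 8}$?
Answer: $\frac{223197}{4} \approx 55799.0$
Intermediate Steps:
$d{\left(x \right)} = - \frac{1}{20}$ ($d{\left(x \right)} = \frac{1}{-20} = - \frac{1}{20}$)
$r = -485$ ($r = \left(-5\right) 97 = -485$)
$r \left(-115 + d{\left(-10 \right)}\right) = - 485 \left(-115 - \frac{1}{20}\right) = \left(-485\right) \left(- \frac{2301}{20}\right) = \frac{223197}{4}$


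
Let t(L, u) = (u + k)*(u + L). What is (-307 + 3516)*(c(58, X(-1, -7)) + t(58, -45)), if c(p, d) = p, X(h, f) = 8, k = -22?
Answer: -2608917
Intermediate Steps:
t(L, u) = (-22 + u)*(L + u) (t(L, u) = (u - 22)*(u + L) = (-22 + u)*(L + u))
(-307 + 3516)*(c(58, X(-1, -7)) + t(58, -45)) = (-307 + 3516)*(58 + ((-45)² - 22*58 - 22*(-45) + 58*(-45))) = 3209*(58 + (2025 - 1276 + 990 - 2610)) = 3209*(58 - 871) = 3209*(-813) = -2608917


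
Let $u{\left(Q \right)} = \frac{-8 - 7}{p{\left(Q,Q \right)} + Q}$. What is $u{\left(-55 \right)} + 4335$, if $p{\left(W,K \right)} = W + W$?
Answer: $\frac{47686}{11} \approx 4335.1$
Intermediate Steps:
$p{\left(W,K \right)} = 2 W$
$u{\left(Q \right)} = - \frac{5}{Q}$ ($u{\left(Q \right)} = \frac{-8 - 7}{2 Q + Q} = - \frac{15}{3 Q} = - 15 \frac{1}{3 Q} = - \frac{5}{Q}$)
$u{\left(-55 \right)} + 4335 = - \frac{5}{-55} + 4335 = \left(-5\right) \left(- \frac{1}{55}\right) + 4335 = \frac{1}{11} + 4335 = \frac{47686}{11}$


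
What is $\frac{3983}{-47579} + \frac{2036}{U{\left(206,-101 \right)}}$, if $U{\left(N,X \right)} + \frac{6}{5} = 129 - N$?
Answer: $- \frac{69415939}{2657627} \approx -26.12$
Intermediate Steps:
$U{\left(N,X \right)} = \frac{639}{5} - N$ ($U{\left(N,X \right)} = - \frac{6}{5} - \left(-129 + N\right) = \frac{639}{5} - N$)
$\frac{3983}{-47579} + \frac{2036}{U{\left(206,-101 \right)}} = \frac{3983}{-47579} + \frac{2036}{\frac{639}{5} - 206} = 3983 \left(- \frac{1}{47579}\right) + \frac{2036}{\frac{639}{5} - 206} = - \frac{569}{6797} + \frac{2036}{- \frac{391}{5}} = - \frac{569}{6797} + 2036 \left(- \frac{5}{391}\right) = - \frac{569}{6797} - \frac{10180}{391} = - \frac{69415939}{2657627}$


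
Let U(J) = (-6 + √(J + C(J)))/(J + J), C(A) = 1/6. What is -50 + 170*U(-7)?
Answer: 160/7 - 85*I*√246/42 ≈ 22.857 - 31.742*I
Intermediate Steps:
C(A) = ⅙
U(J) = (-6 + √(⅙ + J))/(2*J) (U(J) = (-6 + √(J + ⅙))/(J + J) = (-6 + √(⅙ + J))/((2*J)) = (-6 + √(⅙ + J))*(1/(2*J)) = (-6 + √(⅙ + J))/(2*J))
-50 + 170*U(-7) = -50 + 170*((-3 + √(6 + 36*(-7))/12)/(-7)) = -50 + 170*(-(-3 + √(6 - 252)/12)/7) = -50 + 170*(-(-3 + √(-246)/12)/7) = -50 + 170*(-(-3 + (I*√246)/12)/7) = -50 + 170*(-(-3 + I*√246/12)/7) = -50 + 170*(3/7 - I*√246/84) = -50 + (510/7 - 85*I*√246/42) = 160/7 - 85*I*√246/42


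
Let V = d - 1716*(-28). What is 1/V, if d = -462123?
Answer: -1/414075 ≈ -2.4150e-6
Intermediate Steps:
V = -414075 (V = -462123 - 1716*(-28) = -462123 - 1*(-48048) = -462123 + 48048 = -414075)
1/V = 1/(-414075) = -1/414075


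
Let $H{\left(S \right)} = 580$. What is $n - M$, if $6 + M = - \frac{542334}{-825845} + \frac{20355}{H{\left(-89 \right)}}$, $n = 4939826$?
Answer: $\frac{473222699806901}{95798020} \approx 4.9398 \cdot 10^{6}$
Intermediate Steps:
$M = \frac{2850137619}{95798020}$ ($M = -6 + \left(- \frac{542334}{-825845} + \frac{20355}{580}\right) = -6 + \left(\left(-542334\right) \left(- \frac{1}{825845}\right) + 20355 \cdot \frac{1}{580}\right) = -6 + \left(\frac{542334}{825845} + \frac{4071}{116}\right) = -6 + \frac{3424925739}{95798020} = \frac{2850137619}{95798020} \approx 29.752$)
$n - M = 4939826 - \frac{2850137619}{95798020} = \frac{473222699806901}{95798020}$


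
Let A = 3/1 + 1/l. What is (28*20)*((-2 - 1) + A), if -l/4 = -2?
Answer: 70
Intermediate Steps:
l = 8 (l = -4*(-2) = 8)
A = 25/8 (A = 3/1 + 1/8 = 3*1 + 1*(1/8) = 3 + 1/8 = 25/8 ≈ 3.1250)
(28*20)*((-2 - 1) + A) = (28*20)*((-2 - 1) + 25/8) = 560*(-3 + 25/8) = 560*(1/8) = 70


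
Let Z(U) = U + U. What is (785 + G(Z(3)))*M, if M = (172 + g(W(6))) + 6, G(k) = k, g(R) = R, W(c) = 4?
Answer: 143962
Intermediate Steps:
Z(U) = 2*U
M = 182 (M = (172 + 4) + 6 = 176 + 6 = 182)
(785 + G(Z(3)))*M = (785 + 2*3)*182 = (785 + 6)*182 = 791*182 = 143962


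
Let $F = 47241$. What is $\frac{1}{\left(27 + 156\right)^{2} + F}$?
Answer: $\frac{1}{80730} \approx 1.2387 \cdot 10^{-5}$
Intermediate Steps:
$\frac{1}{\left(27 + 156\right)^{2} + F} = \frac{1}{\left(27 + 156\right)^{2} + 47241} = \frac{1}{183^{2} + 47241} = \frac{1}{33489 + 47241} = \frac{1}{80730}$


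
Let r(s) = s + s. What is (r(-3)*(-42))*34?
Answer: 8568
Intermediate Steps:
r(s) = 2*s
(r(-3)*(-42))*34 = ((2*(-3))*(-42))*34 = -6*(-42)*34 = 252*34 = 8568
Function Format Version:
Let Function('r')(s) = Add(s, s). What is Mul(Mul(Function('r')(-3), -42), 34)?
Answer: 8568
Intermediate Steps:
Function('r')(s) = Mul(2, s)
Mul(Mul(Function('r')(-3), -42), 34) = Mul(Mul(Mul(2, -3), -42), 34) = Mul(Mul(-6, -42), 34) = Mul(252, 34) = 8568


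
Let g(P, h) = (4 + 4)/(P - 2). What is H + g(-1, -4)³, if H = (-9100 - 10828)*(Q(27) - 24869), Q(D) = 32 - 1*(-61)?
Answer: 13330874944/27 ≈ 4.9374e+8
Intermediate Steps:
Q(D) = 93 (Q(D) = 32 + 61 = 93)
g(P, h) = 8/(-2 + P)
H = 493736128 (H = (-9100 - 10828)*(93 - 24869) = -19928*(-24776) = 493736128)
H + g(-1, -4)³ = 493736128 + (8/(-2 - 1))³ = 493736128 + (8/(-3))³ = 493736128 + (8*(-⅓))³ = 493736128 + (-8/3)³ = 493736128 - 512/27 = 13330874944/27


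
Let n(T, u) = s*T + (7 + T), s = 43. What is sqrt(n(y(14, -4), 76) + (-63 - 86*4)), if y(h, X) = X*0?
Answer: 20*I ≈ 20.0*I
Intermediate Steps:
y(h, X) = 0
n(T, u) = 7 + 44*T (n(T, u) = 43*T + (7 + T) = 7 + 44*T)
sqrt(n(y(14, -4), 76) + (-63 - 86*4)) = sqrt((7 + 44*0) + (-63 - 86*4)) = sqrt((7 + 0) + (-63 - 344)) = sqrt(7 - 407) = sqrt(-400) = 20*I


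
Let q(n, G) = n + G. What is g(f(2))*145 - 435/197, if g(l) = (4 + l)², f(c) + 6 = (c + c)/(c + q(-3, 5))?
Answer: 28130/197 ≈ 142.79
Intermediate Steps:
q(n, G) = G + n
f(c) = -6 + 2*c/(2 + c) (f(c) = -6 + (c + c)/(c + (5 - 3)) = -6 + (2*c)/(c + 2) = -6 + (2*c)/(2 + c) = -6 + 2*c/(2 + c))
g(f(2))*145 - 435/197 = (4 + 4*(-3 - 1*2)/(2 + 2))²*145 - 435/197 = (4 + 4*(-3 - 2)/4)²*145 - 435*1/197 = (4 + 4*(¼)*(-5))²*145 - 435/197 = (4 - 5)²*145 - 435/197 = (-1)²*145 - 435/197 = 1*145 - 435/197 = 145 - 435/197 = 28130/197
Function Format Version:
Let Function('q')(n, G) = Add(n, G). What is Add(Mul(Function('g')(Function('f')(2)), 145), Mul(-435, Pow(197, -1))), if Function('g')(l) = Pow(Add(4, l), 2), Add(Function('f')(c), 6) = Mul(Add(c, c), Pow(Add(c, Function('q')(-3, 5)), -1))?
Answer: Rational(28130, 197) ≈ 142.79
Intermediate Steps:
Function('q')(n, G) = Add(G, n)
Function('f')(c) = Add(-6, Mul(2, c, Pow(Add(2, c), -1))) (Function('f')(c) = Add(-6, Mul(Add(c, c), Pow(Add(c, Add(5, -3)), -1))) = Add(-6, Mul(Mul(2, c), Pow(Add(c, 2), -1))) = Add(-6, Mul(Mul(2, c), Pow(Add(2, c), -1))) = Add(-6, Mul(2, c, Pow(Add(2, c), -1))))
Add(Mul(Function('g')(Function('f')(2)), 145), Mul(-435, Pow(197, -1))) = Add(Mul(Pow(Add(4, Mul(4, Pow(Add(2, 2), -1), Add(-3, Mul(-1, 2)))), 2), 145), Mul(-435, Pow(197, -1))) = Add(Mul(Pow(Add(4, Mul(4, Pow(4, -1), Add(-3, -2))), 2), 145), Mul(-435, Rational(1, 197))) = Add(Mul(Pow(Add(4, Mul(4, Rational(1, 4), -5)), 2), 145), Rational(-435, 197)) = Add(Mul(Pow(Add(4, -5), 2), 145), Rational(-435, 197)) = Add(Mul(Pow(-1, 2), 145), Rational(-435, 197)) = Add(Mul(1, 145), Rational(-435, 197)) = Add(145, Rational(-435, 197)) = Rational(28130, 197)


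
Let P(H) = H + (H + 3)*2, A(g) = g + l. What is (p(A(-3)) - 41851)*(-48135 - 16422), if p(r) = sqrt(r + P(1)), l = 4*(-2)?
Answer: 2701775007 - 64557*I*sqrt(2) ≈ 2.7018e+9 - 91297.0*I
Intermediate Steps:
l = -8
A(g) = -8 + g (A(g) = g - 8 = -8 + g)
P(H) = 6 + 3*H (P(H) = H + (3 + H)*2 = H + (6 + 2*H) = 6 + 3*H)
p(r) = sqrt(9 + r) (p(r) = sqrt(r + (6 + 3*1)) = sqrt(r + (6 + 3)) = sqrt(r + 9) = sqrt(9 + r))
(p(A(-3)) - 41851)*(-48135 - 16422) = (sqrt(9 + (-8 - 3)) - 41851)*(-48135 - 16422) = (sqrt(9 - 11) - 41851)*(-64557) = (sqrt(-2) - 41851)*(-64557) = (I*sqrt(2) - 41851)*(-64557) = (-41851 + I*sqrt(2))*(-64557) = 2701775007 - 64557*I*sqrt(2)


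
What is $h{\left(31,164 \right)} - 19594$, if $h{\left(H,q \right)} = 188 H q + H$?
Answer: $936229$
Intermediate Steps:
$h{\left(H,q \right)} = H + 188 H q$ ($h{\left(H,q \right)} = 188 H q + H = H + 188 H q$)
$h{\left(31,164 \right)} - 19594 = 31 \left(1 + 188 \cdot 164\right) - 19594 = 31 \left(1 + 30832\right) - 19594 = 31 \cdot 30833 - 19594 = 955823 - 19594 = 936229$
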